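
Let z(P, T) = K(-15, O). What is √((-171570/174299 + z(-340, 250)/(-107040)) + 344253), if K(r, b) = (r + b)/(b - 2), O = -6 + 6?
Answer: √33285568793894884452665/310949416 ≈ 586.73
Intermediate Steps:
O = 0
K(r, b) = (b + r)/(-2 + b)
z(P, T) = 15/2 (z(P, T) = (0 - 15)/(-2 + 0) = -15/(-2) = -½*(-15) = 15/2)
√((-171570/174299 + z(-340, 250)/(-107040)) + 344253) = √((-171570/174299 + (15/2)/(-107040)) + 344253) = √((-171570*1/174299 + (15/2)*(-1/107040)) + 344253) = √((-171570/174299 - 1/14272) + 344253) = √(-2448821339/2487595328 + 344253) = √(856359705628645/2487595328) = √33285568793894884452665/310949416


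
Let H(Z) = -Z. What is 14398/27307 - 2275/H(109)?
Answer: 63692807/2976463 ≈ 21.399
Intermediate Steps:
14398/27307 - 2275/H(109) = 14398/27307 - 2275/((-1*109)) = 14398*(1/27307) - 2275/(-109) = 14398/27307 - 2275*(-1/109) = 14398/27307 + 2275/109 = 63692807/2976463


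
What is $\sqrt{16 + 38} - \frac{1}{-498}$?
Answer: $\frac{1}{498} + 3 \sqrt{6} \approx 7.3505$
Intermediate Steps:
$\sqrt{16 + 38} - \frac{1}{-498} = \sqrt{54} - - \frac{1}{498} = 3 \sqrt{6} + \frac{1}{498} = \frac{1}{498} + 3 \sqrt{6}$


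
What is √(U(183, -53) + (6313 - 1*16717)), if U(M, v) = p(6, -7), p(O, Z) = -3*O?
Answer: 3*I*√1158 ≈ 102.09*I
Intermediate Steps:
U(M, v) = -18 (U(M, v) = -3*6 = -18)
√(U(183, -53) + (6313 - 1*16717)) = √(-18 + (6313 - 1*16717)) = √(-18 + (6313 - 16717)) = √(-18 - 10404) = √(-10422) = 3*I*√1158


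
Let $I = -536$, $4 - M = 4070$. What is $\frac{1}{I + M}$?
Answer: $- \frac{1}{4602} \approx -0.0002173$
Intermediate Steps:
$M = -4066$ ($M = 4 - 4070 = -4066$)
$\frac{1}{I + M} = \frac{1}{-536 - 4066} = \frac{1}{-4602} = - \frac{1}{4602}$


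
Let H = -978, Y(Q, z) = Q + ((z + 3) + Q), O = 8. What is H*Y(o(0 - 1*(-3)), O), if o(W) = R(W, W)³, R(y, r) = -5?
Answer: 233742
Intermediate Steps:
o(W) = -125 (o(W) = (-5)³ = -125)
Y(Q, z) = 3 + z + 2*Q (Y(Q, z) = Q + ((3 + z) + Q) = Q + (3 + Q + z) = 3 + z + 2*Q)
H*Y(o(0 - 1*(-3)), O) = -978*(3 + 8 + 2*(-125)) = -978*(3 + 8 - 250) = -978*(-239) = 233742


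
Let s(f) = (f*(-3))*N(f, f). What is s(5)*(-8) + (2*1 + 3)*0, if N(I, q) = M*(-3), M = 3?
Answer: -1080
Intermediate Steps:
N(I, q) = -9 (N(I, q) = 3*(-3) = -9)
s(f) = 27*f (s(f) = (f*(-3))*(-9) = -3*f*(-9) = 27*f)
s(5)*(-8) + (2*1 + 3)*0 = (27*5)*(-8) + (2*1 + 3)*0 = 135*(-8) + (2 + 3)*0 = -1080 + 5*0 = -1080 + 0 = -1080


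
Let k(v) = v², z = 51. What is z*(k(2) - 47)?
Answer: -2193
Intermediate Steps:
z*(k(2) - 47) = 51*(2² - 47) = 51*(4 - 47) = 51*(-43) = -2193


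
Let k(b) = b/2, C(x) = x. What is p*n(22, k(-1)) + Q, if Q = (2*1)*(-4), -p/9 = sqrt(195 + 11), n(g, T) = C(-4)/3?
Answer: -8 + 12*sqrt(206) ≈ 164.23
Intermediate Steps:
k(b) = b/2 (k(b) = b*(1/2) = b/2)
n(g, T) = -4/3
p = -9*sqrt(206) (p = -9*sqrt(195 + 11) = -9*sqrt(206) ≈ -129.17)
Q = -8 (Q = 2*(-4) = -8)
p*n(22, k(-1)) + Q = -9*sqrt(206)*(-4/3) - 8 = 12*sqrt(206) - 8 = -8 + 12*sqrt(206)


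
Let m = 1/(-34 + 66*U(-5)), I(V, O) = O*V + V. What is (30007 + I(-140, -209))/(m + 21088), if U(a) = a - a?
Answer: 670106/238997 ≈ 2.8038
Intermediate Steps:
I(V, O) = V + O*V
U(a) = 0
m = -1/34 (m = 1/(-34 + 66*0) = 1/(-34 + 0) = 1/(-34) = -1/34 ≈ -0.029412)
(30007 + I(-140, -209))/(m + 21088) = (30007 - 140*(1 - 209))/(-1/34 + 21088) = (30007 - 140*(-208))/(716991/34) = (30007 + 29120)*(34/716991) = 59127*(34/716991) = 670106/238997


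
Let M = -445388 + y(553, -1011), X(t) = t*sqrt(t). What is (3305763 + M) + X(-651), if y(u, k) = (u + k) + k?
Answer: 2858906 - 651*I*sqrt(651) ≈ 2.8589e+6 - 16610.0*I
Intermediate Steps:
y(u, k) = u + 2*k (y(u, k) = (k + u) + k = u + 2*k)
X(t) = t**(3/2)
M = -446857 (M = -445388 + (553 + 2*(-1011)) = -445388 + (553 - 2022) = -445388 - 1469 = -446857)
(3305763 + M) + X(-651) = (3305763 - 446857) + (-651)**(3/2) = 2858906 - 651*I*sqrt(651)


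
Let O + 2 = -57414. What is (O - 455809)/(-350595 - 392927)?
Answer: 513225/743522 ≈ 0.69026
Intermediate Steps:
O = -57416 (O = -2 - 57414 = -57416)
(O - 455809)/(-350595 - 392927) = (-57416 - 455809)/(-350595 - 392927) = -513225/(-743522) = -513225*(-1/743522) = 513225/743522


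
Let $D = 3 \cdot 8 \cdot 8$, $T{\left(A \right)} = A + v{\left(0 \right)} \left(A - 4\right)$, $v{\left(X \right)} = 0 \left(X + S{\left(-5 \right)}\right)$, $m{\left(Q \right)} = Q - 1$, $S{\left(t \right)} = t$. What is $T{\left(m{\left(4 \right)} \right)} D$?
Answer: $576$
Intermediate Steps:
$m{\left(Q \right)} = -1 + Q$
$v{\left(X \right)} = 0$ ($v{\left(X \right)} = 0 \left(X - 5\right) = 0 \left(-5 + X\right) = 0$)
$T{\left(A \right)} = A$ ($T{\left(A \right)} = A + 0 \left(A - 4\right) = A + 0 \left(-4 + A\right) = A + 0 = A$)
$D = 192$ ($D = 24 \cdot 8 = 192$)
$T{\left(m{\left(4 \right)} \right)} D = \left(-1 + 4\right) 192 = 3 \cdot 192 = 576$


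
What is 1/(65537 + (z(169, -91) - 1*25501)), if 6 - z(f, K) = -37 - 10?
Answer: 1/40089 ≈ 2.4944e-5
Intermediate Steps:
z(f, K) = 53 (z(f, K) = 6 - (-37 - 10) = 6 - 1*(-47) = 6 + 47 = 53)
1/(65537 + (z(169, -91) - 1*25501)) = 1/(65537 + (53 - 1*25501)) = 1/(65537 + (53 - 25501)) = 1/(65537 - 25448) = 1/40089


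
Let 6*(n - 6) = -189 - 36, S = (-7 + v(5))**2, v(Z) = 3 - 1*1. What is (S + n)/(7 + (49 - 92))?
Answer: 13/72 ≈ 0.18056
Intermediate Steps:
v(Z) = 2 (v(Z) = 3 - 1 = 2)
S = 25 (S = (-7 + 2)**2 = (-5)**2 = 25)
n = -63/2 (n = 6 + (-189 - 36)/6 = 6 + (1/6)*(-225) = 6 - 75/2 = -63/2 ≈ -31.500)
(S + n)/(7 + (49 - 92)) = (25 - 63/2)/(7 + (49 - 92)) = -13/(2*(7 - 43)) = -13/2/(-36) = -13/2*(-1/36) = 13/72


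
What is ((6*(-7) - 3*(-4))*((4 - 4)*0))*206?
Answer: 0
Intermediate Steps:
((6*(-7) - 3*(-4))*((4 - 4)*0))*206 = ((-42 + 12)*(0*0))*206 = -30*0*206 = 0*206 = 0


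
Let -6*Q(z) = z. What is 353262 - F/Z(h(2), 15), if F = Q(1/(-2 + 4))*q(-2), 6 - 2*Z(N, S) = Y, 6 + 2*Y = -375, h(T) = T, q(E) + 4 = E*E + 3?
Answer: 138831967/393 ≈ 3.5326e+5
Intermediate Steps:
q(E) = -1 + E² (q(E) = -4 + (E*E + 3) = -4 + (E² + 3) = -4 + (3 + E²) = -1 + E²)
Q(z) = -z/6
Y = -381/2 (Y = -3 + (½)*(-375) = -3 - 375/2 = -381/2 ≈ -190.50)
Z(N, S) = 393/4 (Z(N, S) = 3 - ½*(-381/2) = 3 + 381/4 = 393/4)
F = -¼ (F = (-1/(6*(-2 + 4)))*(-1 + (-2)²) = (-⅙/2)*(-1 + 4) = -⅙*½*3 = -1/12*3 = -¼ ≈ -0.25000)
353262 - F/Z(h(2), 15) = 353262 - (-1)/(4*393/4) = 353262 - (-1)*4/(4*393) = 353262 - 1*(-1/393) = 353262 + 1/393 = 138831967/393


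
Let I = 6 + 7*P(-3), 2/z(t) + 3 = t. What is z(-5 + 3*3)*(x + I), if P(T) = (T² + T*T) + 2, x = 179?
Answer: 650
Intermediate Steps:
P(T) = 2 + 2*T² (P(T) = (T² + T²) + 2 = 2*T² + 2 = 2 + 2*T²)
z(t) = 2/(-3 + t)
I = 146 (I = 6 + 7*(2 + 2*(-3)²) = 6 + 7*(2 + 2*9) = 6 + 7*(2 + 18) = 6 + 7*20 = 6 + 140 = 146)
z(-5 + 3*3)*(x + I) = (2/(-3 + (-5 + 3*3)))*(179 + 146) = (2/(-3 + (-5 + 9)))*325 = (2/(-3 + 4))*325 = (2/1)*325 = (2*1)*325 = 2*325 = 650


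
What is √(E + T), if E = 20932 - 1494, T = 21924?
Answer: √41362 ≈ 203.38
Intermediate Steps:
E = 19438
√(E + T) = √(19438 + 21924) = √41362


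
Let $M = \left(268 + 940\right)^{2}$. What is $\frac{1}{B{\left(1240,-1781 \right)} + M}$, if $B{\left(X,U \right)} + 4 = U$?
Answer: $\frac{1}{1457479} \approx 6.8612 \cdot 10^{-7}$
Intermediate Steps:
$B{\left(X,U \right)} = -4 + U$
$M = 1459264$ ($M = 1208^{2} = 1459264$)
$\frac{1}{B{\left(1240,-1781 \right)} + M} = \frac{1}{\left(-4 - 1781\right) + 1459264} = \frac{1}{-1785 + 1459264} = \frac{1}{1457479}$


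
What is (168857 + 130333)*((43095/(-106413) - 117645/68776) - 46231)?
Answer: -16872544589747872545/1219776748 ≈ -1.3832e+10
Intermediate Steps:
(168857 + 130333)*((43095/(-106413) - 117645/68776) - 46231) = 299190*((43095*(-1/106413) - 117645*1/68776) - 46231) = 299190*((-14365/35471 - 117645/68776) - 46231) = 299190*(-5160953035/2439553496 - 46231) = 299190*(-112788158626611/2439553496) = -16872544589747872545/1219776748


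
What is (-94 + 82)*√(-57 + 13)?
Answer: -24*I*√11 ≈ -79.599*I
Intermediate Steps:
(-94 + 82)*√(-57 + 13) = -24*I*√11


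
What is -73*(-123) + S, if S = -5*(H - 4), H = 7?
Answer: 8964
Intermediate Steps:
S = -15 (S = -5*(7 - 4) = -5*3 = -15)
-73*(-123) + S = -73*(-123) - 15 = 8979 - 15 = 8964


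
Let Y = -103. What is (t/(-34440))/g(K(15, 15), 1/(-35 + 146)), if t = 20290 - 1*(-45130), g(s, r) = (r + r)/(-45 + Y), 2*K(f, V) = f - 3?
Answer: 4477999/287 ≈ 15603.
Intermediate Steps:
K(f, V) = -3/2 + f/2 (K(f, V) = (f - 3)/2 = (-3 + f)/2 = -3/2 + f/2)
g(s, r) = -r/74 (g(s, r) = (r + r)/(-45 - 103) = (2*r)/(-148) = (2*r)*(-1/148) = -r/74)
t = 65420 (t = 20290 + 45130 = 65420)
(t/(-34440))/g(K(15, 15), 1/(-35 + 146)) = (65420/(-34440))/((-1/(74*(-35 + 146)))) = (65420*(-1/34440))/((-1/74/111)) = -3271/(1722*((-1/74*1/111))) = -3271/(1722*(-1/8214)) = -3271/1722*(-8214) = 4477999/287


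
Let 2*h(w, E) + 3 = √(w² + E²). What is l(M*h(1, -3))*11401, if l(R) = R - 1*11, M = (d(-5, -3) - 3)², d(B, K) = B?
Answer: -1219907 + 364832*√10 ≈ -66207.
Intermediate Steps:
h(w, E) = -3/2 + √(E² + w²)/2 (h(w, E) = -3/2 + √(w² + E²)/2 = -3/2 + √(E² + w²)/2)
M = 64 (M = (-5 - 3)² = (-8)² = 64)
l(R) = -11 + R (l(R) = R - 11 = -11 + R)
l(M*h(1, -3))*11401 = (-11 + 64*(-3/2 + √((-3)² + 1²)/2))*11401 = (-11 + 64*(-3/2 + √(9 + 1)/2))*11401 = (-11 + 64*(-3/2 + √10/2))*11401 = (-11 + (-96 + 32*√10))*11401 = (-107 + 32*√10)*11401 = -1219907 + 364832*√10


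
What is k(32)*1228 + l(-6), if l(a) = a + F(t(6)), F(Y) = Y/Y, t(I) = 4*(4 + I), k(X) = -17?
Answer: -20881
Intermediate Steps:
t(I) = 16 + 4*I
F(Y) = 1
l(a) = 1 + a (l(a) = a + 1 = 1 + a)
k(32)*1228 + l(-6) = -17*1228 + (1 - 6) = -20876 - 5 = -20881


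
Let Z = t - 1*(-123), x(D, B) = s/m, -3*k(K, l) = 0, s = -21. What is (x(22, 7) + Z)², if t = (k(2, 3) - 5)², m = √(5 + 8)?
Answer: 285193/13 - 6216*√13/13 ≈ 20214.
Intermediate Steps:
k(K, l) = 0 (k(K, l) = -⅓*0 = 0)
m = √13 ≈ 3.6056
t = 25 (t = (0 - 5)² = (-5)² = 25)
x(D, B) = -21*√13/13
Z = 148 (Z = 25 - 1*(-123) = 25 + 123 = 148)
(x(22, 7) + Z)² = (-21*√13/13 + 148)² = (148 - 21*√13/13)²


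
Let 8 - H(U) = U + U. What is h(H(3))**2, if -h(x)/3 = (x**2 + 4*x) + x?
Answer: 1764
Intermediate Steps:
H(U) = 8 - 2*U (H(U) = 8 - (U + U) = 8 - 2*U)
h(x) = -15*x - 3*x**2 (h(x) = -3*((x**2 + 4*x) + x) = -3*(x**2 + 5*x) = -15*x - 3*x**2)
h(H(3))**2 = (-3*(8 - 2*3)*(5 + (8 - 2*3)))**2 = (-3*(8 - 6)*(5 + (8 - 6)))**2 = (-3*2*(5 + 2))**2 = (-3*2*7)**2 = (-42)**2 = 1764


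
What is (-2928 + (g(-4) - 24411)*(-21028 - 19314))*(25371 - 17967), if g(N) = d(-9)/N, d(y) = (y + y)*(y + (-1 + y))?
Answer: 7316891014500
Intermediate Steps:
d(y) = 2*y*(-1 + 2*y) (d(y) = (2*y)*(-1 + 2*y) = 2*y*(-1 + 2*y))
g(N) = 342/N (g(N) = (2*(-9)*(-1 + 2*(-9)))/N = (2*(-9)*(-1 - 18))/N = (2*(-9)*(-19))/N = 342/N)
(-2928 + (g(-4) - 24411)*(-21028 - 19314))*(25371 - 17967) = (-2928 + (342/(-4) - 24411)*(-21028 - 19314))*(25371 - 17967) = (-2928 + (342*(-1/4) - 24411)*(-40342))*7404 = (-2928 + (-171/2 - 24411)*(-40342))*7404 = (-2928 - 48993/2*(-40342))*7404 = (-2928 + 988237803)*7404 = 988234875*7404 = 7316891014500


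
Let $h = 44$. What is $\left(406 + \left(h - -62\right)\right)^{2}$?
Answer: $262144$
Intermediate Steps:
$\left(406 + \left(h - -62\right)\right)^{2} = \left(406 + \left(44 - -62\right)\right)^{2} = \left(406 + \left(44 + 62\right)\right)^{2} = \left(406 + 106\right)^{2} = 512^{2} = 262144$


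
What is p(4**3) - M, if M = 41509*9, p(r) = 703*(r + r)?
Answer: -283597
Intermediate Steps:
p(r) = 1406*r (p(r) = 703*(2*r) = 1406*r)
M = 373581
p(4**3) - M = 1406*4**3 - 1*373581 = 1406*64 - 373581 = 89984 - 373581 = -283597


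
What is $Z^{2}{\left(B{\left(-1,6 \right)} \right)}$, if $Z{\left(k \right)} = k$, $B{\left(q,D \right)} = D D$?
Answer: $1296$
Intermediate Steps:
$B{\left(q,D \right)} = D^{2}$
$Z^{2}{\left(B{\left(-1,6 \right)} \right)} = \left(6^{2}\right)^{2} = 36^{2} = 1296$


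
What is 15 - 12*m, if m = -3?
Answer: 51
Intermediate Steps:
15 - 12*m = 15 - 12*(-3) = 15 + 36 = 51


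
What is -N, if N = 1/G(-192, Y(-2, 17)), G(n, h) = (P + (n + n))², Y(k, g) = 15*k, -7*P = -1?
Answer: -49/7219969 ≈ -6.7867e-6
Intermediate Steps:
P = ⅐ (P = -⅐*(-1) = ⅐ ≈ 0.14286)
G(n, h) = (⅐ + 2*n)² (G(n, h) = (⅐ + (n + n))² = (⅐ + 2*n)²)
N = 49/7219969 (N = 1/((1 + 14*(-192))²/49) = 1/((1 - 2688)²/49) = 1/((1/49)*(-2687)²) = 1/((1/49)*7219969) = 1/(7219969/49) = 49/7219969 ≈ 6.7867e-6)
-N = -1*49/7219969 = -49/7219969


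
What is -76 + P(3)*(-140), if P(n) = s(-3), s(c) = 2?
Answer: -356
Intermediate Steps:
P(n) = 2
-76 + P(3)*(-140) = -76 + 2*(-140) = -76 - 280 = -356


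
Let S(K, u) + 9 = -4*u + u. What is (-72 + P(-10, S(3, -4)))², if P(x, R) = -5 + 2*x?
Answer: 9409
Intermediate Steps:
S(K, u) = -9 - 3*u (S(K, u) = -9 + (-4*u + u) = -9 - 3*u)
(-72 + P(-10, S(3, -4)))² = (-72 + (-5 + 2*(-10)))² = (-72 + (-5 - 20))² = (-72 - 25)² = (-97)² = 9409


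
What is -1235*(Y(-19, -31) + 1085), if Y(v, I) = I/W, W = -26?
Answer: -2682895/2 ≈ -1.3414e+6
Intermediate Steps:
Y(v, I) = -I/26 (Y(v, I) = I/(-26) = I*(-1/26) = -I/26)
-1235*(Y(-19, -31) + 1085) = -1235*(-1/26*(-31) + 1085) = -1235*(31/26 + 1085) = -1235*28241/26 = -2682895/2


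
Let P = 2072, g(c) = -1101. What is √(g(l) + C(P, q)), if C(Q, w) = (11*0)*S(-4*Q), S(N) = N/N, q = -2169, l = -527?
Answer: I*√1101 ≈ 33.181*I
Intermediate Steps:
S(N) = 1
C(Q, w) = 0 (C(Q, w) = (11*0)*1 = 0*1 = 0)
√(g(l) + C(P, q)) = √(-1101 + 0) = √(-1101) = I*√1101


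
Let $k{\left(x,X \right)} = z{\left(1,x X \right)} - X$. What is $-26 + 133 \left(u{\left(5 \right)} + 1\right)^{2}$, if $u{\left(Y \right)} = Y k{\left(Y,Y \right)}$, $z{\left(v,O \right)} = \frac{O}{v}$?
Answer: $1356707$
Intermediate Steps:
$z{\left(v,O \right)} = \frac{O}{v}$
$k{\left(x,X \right)} = - X + X x$ ($k{\left(x,X \right)} = \frac{x X}{1} - X = X x 1 - X = X x - X = - X + X x$)
$u{\left(Y \right)} = Y^{2} \left(-1 + Y\right)$ ($u{\left(Y \right)} = Y Y \left(-1 + Y\right) = Y^{2} \left(-1 + Y\right)$)
$-26 + 133 \left(u{\left(5 \right)} + 1\right)^{2} = -26 + 133 \left(5^{2} \left(-1 + 5\right) + 1\right)^{2} = -26 + 133 \left(25 \cdot 4 + 1\right)^{2} = -26 + 133 \left(100 + 1\right)^{2} = -26 + 133 \cdot 101^{2} = -26 + 133 \cdot 10201 = -26 + 1356733 = 1356707$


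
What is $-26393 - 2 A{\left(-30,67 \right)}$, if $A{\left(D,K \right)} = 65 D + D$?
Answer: $-22433$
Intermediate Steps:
$A{\left(D,K \right)} = 66 D$
$-26393 - 2 A{\left(-30,67 \right)} = -26393 - 2 \cdot 66 \left(-30\right) = -26393 - 2 \left(-1980\right) = -26393 - -3960 = -26393 + 3960 = -22433$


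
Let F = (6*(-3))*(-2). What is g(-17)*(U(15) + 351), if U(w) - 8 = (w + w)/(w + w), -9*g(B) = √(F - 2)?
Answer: -40*√34 ≈ -233.24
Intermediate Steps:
F = 36 (F = -18*(-2) = 36)
g(B) = -√34/9 (g(B) = -√(36 - 2)/9 = -√34/9)
U(w) = 9 (U(w) = 8 + (w + w)/(w + w) = 8 + (2*w)/((2*w)) = 8 + (2*w)*(1/(2*w)) = 8 + 1 = 9)
g(-17)*(U(15) + 351) = (-√34/9)*(9 + 351) = -√34/9*360 = -40*√34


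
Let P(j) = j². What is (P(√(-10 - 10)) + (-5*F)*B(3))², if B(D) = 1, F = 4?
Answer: 1600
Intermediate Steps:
(P(√(-10 - 10)) + (-5*F)*B(3))² = ((√(-10 - 10))² - 5*4*1)² = ((√(-20))² - 20*1)² = ((2*I*√5)² - 20)² = (-20 - 20)² = (-40)² = 1600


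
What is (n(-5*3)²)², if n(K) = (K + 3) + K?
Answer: 531441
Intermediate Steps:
n(K) = 3 + 2*K (n(K) = (3 + K) + K = 3 + 2*K)
(n(-5*3)²)² = ((3 + 2*(-5*3))²)² = ((3 + 2*(-15))²)² = ((3 - 30)²)² = ((-27)²)² = 729² = 531441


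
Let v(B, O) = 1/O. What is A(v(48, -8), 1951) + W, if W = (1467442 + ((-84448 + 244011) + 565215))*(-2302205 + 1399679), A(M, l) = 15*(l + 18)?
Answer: -1978535518185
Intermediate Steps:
A(M, l) = 270 + 15*l (A(M, l) = 15*(18 + l) = 270 + 15*l)
W = -1978535547720 (W = (1467442 + (159563 + 565215))*(-902526) = (1467442 + 724778)*(-902526) = 2192220*(-902526) = -1978535547720)
A(v(48, -8), 1951) + W = (270 + 15*1951) - 1978535547720 = (270 + 29265) - 1978535547720 = 29535 - 1978535547720 = -1978535518185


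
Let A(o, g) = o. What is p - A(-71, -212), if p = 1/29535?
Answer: 2096986/29535 ≈ 71.000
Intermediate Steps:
p = 1/29535 ≈ 3.3858e-5
p - A(-71, -212) = 1/29535 - 1*(-71) = 1/29535 + 71 = 2096986/29535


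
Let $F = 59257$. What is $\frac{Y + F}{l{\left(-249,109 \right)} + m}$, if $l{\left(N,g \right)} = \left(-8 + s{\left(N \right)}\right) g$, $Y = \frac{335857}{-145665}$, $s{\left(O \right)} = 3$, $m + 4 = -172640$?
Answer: $- \frac{8631335048}{25227575685} \approx -0.34214$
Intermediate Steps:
$m = -172644$ ($m = -4 - 172640 = -172644$)
$Y = - \frac{335857}{145665}$ ($Y = 335857 \left(- \frac{1}{145665}\right) = - \frac{335857}{145665} \approx -2.3057$)
$l{\left(N,g \right)} = - 5 g$ ($l{\left(N,g \right)} = \left(-8 + 3\right) g = - 5 g$)
$\frac{Y + F}{l{\left(-249,109 \right)} + m} = \frac{- \frac{335857}{145665} + 59257}{\left(-5\right) 109 - 172644} = \frac{8631335048}{145665 \left(-545 - 172644\right)} = \frac{8631335048}{145665 \left(-173189\right)} = \frac{8631335048}{145665} \left(- \frac{1}{173189}\right) = - \frac{8631335048}{25227575685}$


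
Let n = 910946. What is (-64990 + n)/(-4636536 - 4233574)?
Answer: -422978/4435055 ≈ -0.095371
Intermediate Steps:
(-64990 + n)/(-4636536 - 4233574) = (-64990 + 910946)/(-4636536 - 4233574) = 845956/(-8870110) = 845956*(-1/8870110) = -422978/4435055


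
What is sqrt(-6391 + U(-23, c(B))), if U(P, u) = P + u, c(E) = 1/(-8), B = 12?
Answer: 23*I*sqrt(194)/4 ≈ 80.088*I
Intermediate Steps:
c(E) = -1/8
sqrt(-6391 + U(-23, c(B))) = sqrt(-6391 + (-23 - 1/8)) = sqrt(-6391 - 185/8) = sqrt(-51313/8) = 23*I*sqrt(194)/4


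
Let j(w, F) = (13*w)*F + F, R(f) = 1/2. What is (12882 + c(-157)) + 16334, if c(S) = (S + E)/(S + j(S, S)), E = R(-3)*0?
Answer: 59571423/2039 ≈ 29216.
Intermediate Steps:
R(f) = ½
j(w, F) = F + 13*F*w (j(w, F) = 13*F*w + F = F + 13*F*w)
E = 0 (E = (½)*0 = 0)
c(S) = S/(S + S*(1 + 13*S)) (c(S) = (S + 0)/(S + S*(1 + 13*S)) = S/(S + S*(1 + 13*S)))
(12882 + c(-157)) + 16334 = (12882 + 1/(2 + 13*(-157))) + 16334 = (12882 + 1/(2 - 2041)) + 16334 = (12882 + 1/(-2039)) + 16334 = (12882 - 1/2039) + 16334 = 26266397/2039 + 16334 = 59571423/2039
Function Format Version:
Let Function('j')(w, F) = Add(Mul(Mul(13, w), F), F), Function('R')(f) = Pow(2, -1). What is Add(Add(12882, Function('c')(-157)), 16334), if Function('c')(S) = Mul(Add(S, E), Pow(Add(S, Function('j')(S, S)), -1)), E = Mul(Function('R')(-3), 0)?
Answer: Rational(59571423, 2039) ≈ 29216.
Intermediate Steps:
Function('R')(f) = Rational(1, 2)
Function('j')(w, F) = Add(F, Mul(13, F, w)) (Function('j')(w, F) = Add(Mul(13, F, w), F) = Add(F, Mul(13, F, w)))
E = 0 (E = Mul(Rational(1, 2), 0) = 0)
Function('c')(S) = Mul(S, Pow(Add(S, Mul(S, Add(1, Mul(13, S)))), -1)) (Function('c')(S) = Mul(Add(S, 0), Pow(Add(S, Mul(S, Add(1, Mul(13, S)))), -1)) = Mul(S, Pow(Add(S, Mul(S, Add(1, Mul(13, S)))), -1)))
Add(Add(12882, Function('c')(-157)), 16334) = Add(Add(12882, Pow(Add(2, Mul(13, -157)), -1)), 16334) = Add(Add(12882, Pow(Add(2, -2041), -1)), 16334) = Add(Add(12882, Pow(-2039, -1)), 16334) = Add(Add(12882, Rational(-1, 2039)), 16334) = Add(Rational(26266397, 2039), 16334) = Rational(59571423, 2039)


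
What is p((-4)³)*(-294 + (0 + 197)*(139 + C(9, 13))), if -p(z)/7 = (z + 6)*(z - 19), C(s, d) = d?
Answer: -999145700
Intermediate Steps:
p(z) = -7*(-19 + z)*(6 + z) (p(z) = -7*(z + 6)*(z - 19) = -7*(6 + z)*(-19 + z) = -7*(-19 + z)*(6 + z))
p((-4)³)*(-294 + (0 + 197)*(139 + C(9, 13))) = (798 - 7*((-4)³)² + 91*(-4)³)*(-294 + (0 + 197)*(139 + 13)) = (798 - 7*(-64)² + 91*(-64))*(-294 + 197*152) = (798 - 7*4096 - 5824)*(-294 + 29944) = (798 - 28672 - 5824)*29650 = -33698*29650 = -999145700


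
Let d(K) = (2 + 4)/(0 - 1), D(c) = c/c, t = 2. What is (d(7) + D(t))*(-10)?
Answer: 50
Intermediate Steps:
D(c) = 1
d(K) = -6 (d(K) = 6/(-1) = 6*(-1) = -6)
(d(7) + D(t))*(-10) = (-6 + 1)*(-10) = -5*(-10) = 50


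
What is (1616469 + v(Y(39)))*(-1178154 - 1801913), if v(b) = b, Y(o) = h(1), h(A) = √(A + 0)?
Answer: -4817188903490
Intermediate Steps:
h(A) = √A
Y(o) = 1 (Y(o) = √1 = 1)
(1616469 + v(Y(39)))*(-1178154 - 1801913) = (1616469 + 1)*(-1178154 - 1801913) = 1616470*(-2980067) = -4817188903490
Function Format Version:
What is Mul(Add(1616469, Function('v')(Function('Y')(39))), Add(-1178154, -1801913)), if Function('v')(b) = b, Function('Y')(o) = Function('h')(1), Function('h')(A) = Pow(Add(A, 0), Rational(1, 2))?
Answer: -4817188903490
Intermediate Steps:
Function('h')(A) = Pow(A, Rational(1, 2))
Function('Y')(o) = 1 (Function('Y')(o) = Pow(1, Rational(1, 2)) = 1)
Mul(Add(1616469, Function('v')(Function('Y')(39))), Add(-1178154, -1801913)) = Mul(Add(1616469, 1), Add(-1178154, -1801913)) = Mul(1616470, -2980067) = -4817188903490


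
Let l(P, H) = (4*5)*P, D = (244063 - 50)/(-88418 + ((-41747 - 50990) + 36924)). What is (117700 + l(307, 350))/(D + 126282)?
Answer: 17861567040/18213535129 ≈ 0.98068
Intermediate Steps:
D = -244013/144231 (D = 244013/(-88418 + (-92737 + 36924)) = 244013/(-88418 - 55813) = 244013/(-144231) = 244013*(-1/144231) = -244013/144231 ≈ -1.6918)
l(P, H) = 20*P
(117700 + l(307, 350))/(D + 126282) = (117700 + 20*307)/(-244013/144231 + 126282) = (117700 + 6140)/(18213535129/144231) = 123840*(144231/18213535129) = 17861567040/18213535129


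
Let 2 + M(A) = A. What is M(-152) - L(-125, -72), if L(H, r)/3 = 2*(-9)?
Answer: -100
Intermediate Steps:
L(H, r) = -54 (L(H, r) = 3*(2*(-9)) = 3*(-18) = -54)
M(A) = -2 + A
M(-152) - L(-125, -72) = (-2 - 152) - 1*(-54) = -154 + 54 = -100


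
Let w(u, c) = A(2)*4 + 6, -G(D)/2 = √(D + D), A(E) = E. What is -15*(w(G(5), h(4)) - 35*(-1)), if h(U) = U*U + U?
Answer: -735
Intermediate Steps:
h(U) = U + U² (h(U) = U² + U = U + U²)
G(D) = -2*√2*√D (G(D) = -2*√(D + D) = -2*√2*√D)
w(u, c) = 14 (w(u, c) = 2*4 + 6 = 8 + 6 = 14)
-15*(w(G(5), h(4)) - 35*(-1)) = -15*(14 - 35*(-1)) = -15*(14 + 35) = -15*49 = -735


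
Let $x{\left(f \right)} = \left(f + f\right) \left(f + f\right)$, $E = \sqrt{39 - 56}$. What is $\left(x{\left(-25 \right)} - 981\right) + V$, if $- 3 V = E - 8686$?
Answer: $\frac{13243}{3} - \frac{i \sqrt{17}}{3} \approx 4414.3 - 1.3744 i$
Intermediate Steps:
$E = i \sqrt{17}$ ($E = \sqrt{-17} = i \sqrt{17} \approx 4.1231 i$)
$x{\left(f \right)} = 4 f^{2}$ ($x{\left(f \right)} = 2 f 2 f = 4 f^{2}$)
$V = \frac{8686}{3} - \frac{i \sqrt{17}}{3}$ ($V = - \frac{i \sqrt{17} - 8686}{3} = - \frac{-8686 + i \sqrt{17}}{3} = \frac{8686}{3} - \frac{i \sqrt{17}}{3} \approx 2895.3 - 1.3744 i$)
$\left(x{\left(-25 \right)} - 981\right) + V = \left(4 \left(-25\right)^{2} - 981\right) + \left(\frac{8686}{3} - \frac{i \sqrt{17}}{3}\right) = \left(4 \cdot 625 - 981\right) + \left(\frac{8686}{3} - \frac{i \sqrt{17}}{3}\right) = \left(2500 - 981\right) + \left(\frac{8686}{3} - \frac{i \sqrt{17}}{3}\right) = 1519 + \left(\frac{8686}{3} - \frac{i \sqrt{17}}{3}\right) = \frac{13243}{3} - \frac{i \sqrt{17}}{3}$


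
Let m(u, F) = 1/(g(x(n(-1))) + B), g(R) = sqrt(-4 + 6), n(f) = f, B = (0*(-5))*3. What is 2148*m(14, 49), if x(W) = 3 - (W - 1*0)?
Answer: 1074*sqrt(2) ≈ 1518.9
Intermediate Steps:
B = 0 (B = 0*3 = 0)
x(W) = 3 - W (x(W) = 3 - (W + 0) = 3 - W)
g(R) = sqrt(2)
m(u, F) = sqrt(2)/2 (m(u, F) = 1/(sqrt(2) + 0) = 1/(sqrt(2)) = sqrt(2)/2)
2148*m(14, 49) = 2148*(sqrt(2)/2) = 1074*sqrt(2)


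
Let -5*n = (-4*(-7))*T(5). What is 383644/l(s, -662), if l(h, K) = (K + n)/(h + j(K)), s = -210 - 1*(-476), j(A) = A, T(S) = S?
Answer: 25320504/115 ≈ 2.2018e+5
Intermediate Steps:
s = 266 (s = -210 + 476 = 266)
n = -28 (n = -(-4*(-7))*5/5 = -28*5/5 = -1/5*140 = -28)
l(h, K) = (-28 + K)/(K + h) (l(h, K) = (K - 28)/(h + K) = (-28 + K)/(K + h))
383644/l(s, -662) = 383644/(((-28 - 662)/(-662 + 266))) = 383644/((-690/(-396))) = 383644/((-1/396*(-690))) = 383644/(115/66) = 383644*(66/115) = 25320504/115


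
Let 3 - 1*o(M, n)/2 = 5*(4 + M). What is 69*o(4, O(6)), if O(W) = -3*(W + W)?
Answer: -5106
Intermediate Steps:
O(W) = -6*W
o(M, n) = -34 - 10*M (o(M, n) = 6 - 10*(4 + M) = 6 - 2*(20 + 5*M) = 6 + (-40 - 10*M) = -34 - 10*M)
69*o(4, O(6)) = 69*(-34 - 10*4) = 69*(-34 - 40) = 69*(-74) = -5106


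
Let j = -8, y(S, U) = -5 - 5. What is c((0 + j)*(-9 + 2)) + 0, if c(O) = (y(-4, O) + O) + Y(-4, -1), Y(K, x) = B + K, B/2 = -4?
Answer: 34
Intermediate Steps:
y(S, U) = -10
B = -8 (B = 2*(-4) = -8)
Y(K, x) = -8 + K
c(O) = -22 + O (c(O) = (-10 + O) + (-8 - 4) = (-10 + O) - 12 = -22 + O)
c((0 + j)*(-9 + 2)) + 0 = (-22 + (0 - 8)*(-9 + 2)) + 0 = (-22 - 8*(-7)) + 0 = (-22 + 56) + 0 = 34 + 0 = 34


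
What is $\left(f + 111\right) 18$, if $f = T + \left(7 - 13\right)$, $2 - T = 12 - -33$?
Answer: $1116$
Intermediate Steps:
$T = -43$ ($T = 2 - \left(12 - -33\right) = 2 - \left(12 + 33\right) = 2 - 45 = -43$)
$f = -49$ ($f = -43 + \left(7 - 13\right) = -43 - 6 = -49$)
$\left(f + 111\right) 18 = \left(-49 + 111\right) 18 = 62 \cdot 18 = 1116$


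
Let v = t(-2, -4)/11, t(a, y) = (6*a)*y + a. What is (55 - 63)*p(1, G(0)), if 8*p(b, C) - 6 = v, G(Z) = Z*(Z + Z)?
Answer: -112/11 ≈ -10.182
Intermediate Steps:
t(a, y) = a + 6*a*y (t(a, y) = 6*a*y + a = a + 6*a*y)
G(Z) = 2*Z² (G(Z) = Z*(2*Z) = 2*Z²)
v = 46/11 (v = -2*(1 + 6*(-4))/11 = -2*(1 - 24)*(1/11) = -2*(-23)*(1/11) = 46*(1/11) = 46/11 ≈ 4.1818)
p(b, C) = 14/11 (p(b, C) = ¾ + (⅛)*(46/11) = ¾ + 23/44 = 14/11)
(55 - 63)*p(1, G(0)) = (55 - 63)*(14/11) = -8*14/11 = -112/11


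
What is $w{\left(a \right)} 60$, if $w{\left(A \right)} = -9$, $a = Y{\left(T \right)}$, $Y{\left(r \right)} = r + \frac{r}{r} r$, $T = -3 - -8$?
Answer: $-540$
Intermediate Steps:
$T = 5$ ($T = -3 + 8 = 5$)
$Y{\left(r \right)} = 2 r$ ($Y{\left(r \right)} = r + 1 r = r + r = 2 r$)
$a = 10$ ($a = 2 \cdot 5 = 10$)
$w{\left(a \right)} 60 = \left(-9\right) 60 = -540$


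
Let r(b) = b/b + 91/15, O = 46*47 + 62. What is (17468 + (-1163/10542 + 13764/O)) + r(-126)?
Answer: 85385954459/4884460 ≈ 17481.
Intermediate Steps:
O = 2224 (O = 2162 + 62 = 2224)
r(b) = 106/15 (r(b) = 1 + 91*(1/15) = 1 + 91/15 = 106/15)
(17468 + (-1163/10542 + 13764/O)) + r(-126) = (17468 + (-1163/10542 + 13764/2224)) + 106/15 = (17468 + (-1163*1/10542 + 13764*(1/2224))) + 106/15 = (17468 + (-1163/10542 + 3441/556)) + 106/15 = (17468 + 17814197/2930676) + 106/15 = 51210862565/2930676 + 106/15 = 85385954459/4884460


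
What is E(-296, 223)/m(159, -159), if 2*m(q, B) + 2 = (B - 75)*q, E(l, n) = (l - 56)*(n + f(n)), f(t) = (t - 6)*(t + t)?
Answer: 8536440/4651 ≈ 1835.4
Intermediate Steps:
f(t) = 2*t*(-6 + t) (f(t) = (-6 + t)*(2*t) = 2*t*(-6 + t))
E(l, n) = (-56 + l)*(n + 2*n*(-6 + n)) (E(l, n) = (l - 56)*(n + 2*n*(-6 + n)) = (-56 + l)*(n + 2*n*(-6 + n)))
m(q, B) = -1 + q*(-75 + B)/2 (m(q, B) = -1 + ((B - 75)*q)/2 = -1 + ((-75 + B)*q)/2 = -1 + (q*(-75 + B))/2 = -1 + q*(-75 + B)/2)
E(-296, 223)/m(159, -159) = (223*(616 - 296 - 112*223 + 2*(-296)*(-6 + 223)))/(-1 - 75/2*159 + (1/2)*(-159)*159) = (223*(616 - 296 - 24976 + 2*(-296)*217))/(-1 - 11925/2 - 25281/2) = (223*(616 - 296 - 24976 - 128464))/(-18604) = (223*(-153120))*(-1/18604) = -34145760*(-1/18604) = 8536440/4651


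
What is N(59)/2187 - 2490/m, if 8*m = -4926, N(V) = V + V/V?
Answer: 2436700/598509 ≈ 4.0713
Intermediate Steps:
N(V) = 1 + V (N(V) = V + 1 = 1 + V)
m = -2463/4 (m = (⅛)*(-4926) = -2463/4 ≈ -615.75)
N(59)/2187 - 2490/m = (1 + 59)/2187 - 2490/(-2463/4) = 60*(1/2187) - 2490*(-4/2463) = 20/729 + 3320/821 = 2436700/598509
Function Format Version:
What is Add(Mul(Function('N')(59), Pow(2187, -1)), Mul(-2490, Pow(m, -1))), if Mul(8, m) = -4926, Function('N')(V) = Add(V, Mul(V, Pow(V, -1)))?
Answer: Rational(2436700, 598509) ≈ 4.0713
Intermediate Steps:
Function('N')(V) = Add(1, V) (Function('N')(V) = Add(V, 1) = Add(1, V))
m = Rational(-2463, 4) (m = Mul(Rational(1, 8), -4926) = Rational(-2463, 4) ≈ -615.75)
Add(Mul(Function('N')(59), Pow(2187, -1)), Mul(-2490, Pow(m, -1))) = Add(Mul(Add(1, 59), Pow(2187, -1)), Mul(-2490, Pow(Rational(-2463, 4), -1))) = Add(Mul(60, Rational(1, 2187)), Mul(-2490, Rational(-4, 2463))) = Add(Rational(20, 729), Rational(3320, 821)) = Rational(2436700, 598509)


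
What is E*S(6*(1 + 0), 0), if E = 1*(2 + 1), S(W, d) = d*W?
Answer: 0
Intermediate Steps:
S(W, d) = W*d
E = 3 (E = 1*3 = 3)
E*S(6*(1 + 0), 0) = 3*((6*(1 + 0))*0) = 3*((6*1)*0) = 3*(6*0) = 3*0 = 0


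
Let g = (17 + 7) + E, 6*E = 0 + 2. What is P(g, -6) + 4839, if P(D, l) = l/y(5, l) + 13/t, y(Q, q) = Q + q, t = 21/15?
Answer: 33980/7 ≈ 4854.3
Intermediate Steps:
E = ⅓ (E = (0 + 2)/6 = (⅙)*2 = ⅓ ≈ 0.33333)
t = 7/5 (t = 21*(1/15) = 7/5 ≈ 1.4000)
g = 73/3 (g = (17 + 7) + ⅓ = 24 + ⅓ = 73/3 ≈ 24.333)
P(D, l) = 65/7 + l/(5 + l) (P(D, l) = l/(5 + l) + 13/(7/5) = l/(5 + l) + 13*(5/7) = l/(5 + l) + 65/7 = 65/7 + l/(5 + l))
P(g, -6) + 4839 = (325 + 72*(-6))/(7*(5 - 6)) + 4839 = (⅐)*(325 - 432)/(-1) + 4839 = (⅐)*(-1)*(-107) + 4839 = 107/7 + 4839 = 33980/7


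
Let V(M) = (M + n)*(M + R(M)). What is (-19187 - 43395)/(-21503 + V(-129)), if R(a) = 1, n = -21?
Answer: 62582/2303 ≈ 27.174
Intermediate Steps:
V(M) = (1 + M)*(-21 + M) (V(M) = (M - 21)*(M + 1) = (-21 + M)*(1 + M) = (1 + M)*(-21 + M))
(-19187 - 43395)/(-21503 + V(-129)) = (-19187 - 43395)/(-21503 + (-21 + (-129)**2 - 20*(-129))) = -62582/(-21503 + (-21 + 16641 + 2580)) = -62582/(-21503 + 19200) = -62582/(-2303) = -62582*(-1/2303) = 62582/2303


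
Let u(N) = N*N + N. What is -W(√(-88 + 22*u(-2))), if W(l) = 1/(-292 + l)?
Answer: 73/21327 + I*√11/42654 ≈ 0.0034229 + 7.7756e-5*I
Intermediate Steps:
u(N) = N + N² (u(N) = N² + N = N + N²)
-W(√(-88 + 22*u(-2))) = -1/(-292 + √(-88 + 22*(-2*(1 - 2)))) = -1/(-292 + √(-88 + 22*(-2*(-1)))) = -1/(-292 + √(-88 + 22*2)) = -1/(-292 + √(-88 + 44)) = -1/(-292 + √(-44)) = -1/(-292 + 2*I*√11)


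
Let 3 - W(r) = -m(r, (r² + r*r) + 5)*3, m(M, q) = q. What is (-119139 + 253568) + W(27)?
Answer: 138821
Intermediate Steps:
W(r) = 18 + 6*r² (W(r) = 3 - (-((r² + r*r) + 5))*3 = 3 - (-((r² + r²) + 5))*3 = 3 - (-(2*r² + 5))*3 = 3 - (-(5 + 2*r²))*3 = 3 - (-5 - 2*r²)*3 = 3 - (-15 - 6*r²) = 3 + (15 + 6*r²) = 18 + 6*r²)
(-119139 + 253568) + W(27) = (-119139 + 253568) + (18 + 6*27²) = 134429 + (18 + 6*729) = 134429 + (18 + 4374) = 134429 + 4392 = 138821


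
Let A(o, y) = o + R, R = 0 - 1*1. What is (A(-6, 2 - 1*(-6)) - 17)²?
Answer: 576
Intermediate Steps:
R = -1 (R = 0 - 1 = -1)
A(o, y) = -1 + o (A(o, y) = o - 1 = -1 + o)
(A(-6, 2 - 1*(-6)) - 17)² = ((-1 - 6) - 17)² = (-7 - 17)² = (-24)² = 576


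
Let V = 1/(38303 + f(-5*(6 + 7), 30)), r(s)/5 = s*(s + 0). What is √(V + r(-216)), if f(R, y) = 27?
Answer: √342732386630330/38330 ≈ 482.99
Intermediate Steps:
r(s) = 5*s² (r(s) = 5*(s*(s + 0)) = 5*(s*s) = 5*s²)
V = 1/38330 (V = 1/(38303 + 27) = 1/38330 ≈ 2.6089e-5)
√(V + r(-216)) = √(1/38330 + 5*(-216)²) = √(1/38330 + 5*46656) = √(1/38330 + 233280) = √(8941622401/38330) = √342732386630330/38330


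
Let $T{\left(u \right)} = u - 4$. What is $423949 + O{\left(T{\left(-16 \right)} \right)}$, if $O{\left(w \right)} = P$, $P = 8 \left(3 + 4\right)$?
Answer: $424005$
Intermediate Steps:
$P = 56$ ($P = 8 \cdot 7 = 56$)
$T{\left(u \right)} = -4 + u$ ($T{\left(u \right)} = u - 4 = -4 + u$)
$O{\left(w \right)} = 56$
$423949 + O{\left(T{\left(-16 \right)} \right)} = 423949 + 56 = 424005$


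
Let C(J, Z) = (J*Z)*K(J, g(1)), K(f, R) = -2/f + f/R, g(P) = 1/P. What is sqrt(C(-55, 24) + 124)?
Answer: 2*sqrt(18169) ≈ 269.58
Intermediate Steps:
g(P) = 1/P
C(J, Z) = J*Z*(J - 2/J) (C(J, Z) = (J*Z)*(-2/J + J/(1/1)) = (J*Z)*(-2/J + J/1) = (J*Z)*(-2/J + J*1) = (J*Z)*(-2/J + J) = (J*Z)*(J - 2/J) = J*Z*(J - 2/J))
sqrt(C(-55, 24) + 124) = sqrt(24*(-2 + (-55)**2) + 124) = sqrt(24*(-2 + 3025) + 124) = sqrt(24*3023 + 124) = sqrt(72552 + 124) = sqrt(72676) = 2*sqrt(18169)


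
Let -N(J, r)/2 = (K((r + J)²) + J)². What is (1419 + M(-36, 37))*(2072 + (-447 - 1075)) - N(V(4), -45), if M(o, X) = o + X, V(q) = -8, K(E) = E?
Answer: 16472202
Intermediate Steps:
N(J, r) = -2*(J + (J + r)²)² (N(J, r) = -2*((r + J)² + J)² = -2*((J + r)² + J)² = -2*(J + (J + r)²)²)
M(o, X) = X + o
(1419 + M(-36, 37))*(2072 + (-447 - 1075)) - N(V(4), -45) = (1419 + (37 - 36))*(2072 + (-447 - 1075)) - (-2)*(-8 + (-8 - 45)²)² = (1419 + 1)*(2072 - 1522) - (-2)*(-8 + (-53)²)² = 1420*550 - (-2)*(-8 + 2809)² = 781000 - (-2)*2801² = 781000 - (-2)*7845601 = 781000 - 1*(-15691202) = 781000 + 15691202 = 16472202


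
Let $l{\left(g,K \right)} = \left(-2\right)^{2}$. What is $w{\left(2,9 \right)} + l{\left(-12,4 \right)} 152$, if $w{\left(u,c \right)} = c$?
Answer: $617$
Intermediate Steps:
$l{\left(g,K \right)} = 4$
$w{\left(2,9 \right)} + l{\left(-12,4 \right)} 152 = 9 + 4 \cdot 152 = 9 + 608 = 617$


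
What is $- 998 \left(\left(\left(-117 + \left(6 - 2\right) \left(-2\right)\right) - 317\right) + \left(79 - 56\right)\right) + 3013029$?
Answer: $3431191$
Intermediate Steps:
$- 998 \left(\left(\left(-117 + \left(6 - 2\right) \left(-2\right)\right) - 317\right) + \left(79 - 56\right)\right) + 3013029 = - 998 \left(\left(\left(-117 + 4 \left(-2\right)\right) - 317\right) + \left(79 - 56\right)\right) + 3013029 = - 998 \left(\left(\left(-117 - 8\right) - 317\right) + 23\right) + 3013029 = - 998 \left(\left(-125 - 317\right) + 23\right) + 3013029 = - 998 \left(-442 + 23\right) + 3013029 = \left(-998\right) \left(-419\right) + 3013029 = 418162 + 3013029 = 3431191$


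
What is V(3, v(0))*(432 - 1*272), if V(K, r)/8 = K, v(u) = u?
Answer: 3840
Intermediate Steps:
V(K, r) = 8*K
V(3, v(0))*(432 - 1*272) = (8*3)*(432 - 1*272) = 24*(432 - 272) = 24*160 = 3840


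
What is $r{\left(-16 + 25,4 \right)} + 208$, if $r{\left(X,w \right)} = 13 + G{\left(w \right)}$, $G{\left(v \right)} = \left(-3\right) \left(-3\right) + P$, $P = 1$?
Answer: $231$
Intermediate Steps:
$G{\left(v \right)} = 10$ ($G{\left(v \right)} = \left(-3\right) \left(-3\right) + 1 = 9 + 1 = 10$)
$r{\left(X,w \right)} = 23$ ($r{\left(X,w \right)} = 13 + 10 = 23$)
$r{\left(-16 + 25,4 \right)} + 208 = 23 + 208 = 231$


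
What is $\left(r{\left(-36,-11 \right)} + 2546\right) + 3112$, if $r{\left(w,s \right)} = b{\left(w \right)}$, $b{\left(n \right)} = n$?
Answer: $5622$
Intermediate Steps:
$r{\left(w,s \right)} = w$
$\left(r{\left(-36,-11 \right)} + 2546\right) + 3112 = \left(-36 + 2546\right) + 3112 = 2510 + 3112 = 5622$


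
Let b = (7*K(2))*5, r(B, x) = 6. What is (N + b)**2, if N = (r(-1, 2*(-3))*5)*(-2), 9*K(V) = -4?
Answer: 462400/81 ≈ 5708.6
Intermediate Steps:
K(V) = -4/9 (K(V) = (1/9)*(-4) = -4/9)
b = -140/9 (b = (7*(-4/9))*5 = -28/9*5 = -140/9 ≈ -15.556)
N = -60 (N = (6*5)*(-2) = 30*(-2) = -60)
(N + b)**2 = (-60 - 140/9)**2 = (-680/9)**2 = 462400/81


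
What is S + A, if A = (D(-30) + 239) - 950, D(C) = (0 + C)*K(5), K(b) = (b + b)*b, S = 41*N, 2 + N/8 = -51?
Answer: -19595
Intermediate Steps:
N = -424 (N = -16 + 8*(-51) = -16 - 408 = -424)
S = -17384 (S = 41*(-424) = -17384)
K(b) = 2*b**2 (K(b) = (2*b)*b = 2*b**2)
D(C) = 50*C (D(C) = (0 + C)*(2*5**2) = C*(2*25) = C*50 = 50*C)
A = -2211 (A = (50*(-30) + 239) - 950 = (-1500 + 239) - 950 = -1261 - 950 = -2211)
S + A = -17384 - 2211 = -19595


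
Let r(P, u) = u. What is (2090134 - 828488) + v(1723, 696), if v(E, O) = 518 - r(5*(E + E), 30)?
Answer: 1262134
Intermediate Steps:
v(E, O) = 488 (v(E, O) = 518 - 1*30 = 518 - 30 = 488)
(2090134 - 828488) + v(1723, 696) = (2090134 - 828488) + 488 = 1261646 + 488 = 1262134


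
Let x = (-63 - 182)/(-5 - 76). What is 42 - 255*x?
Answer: -19691/27 ≈ -729.30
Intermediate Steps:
x = 245/81 (x = -245/(-81) = -245*(-1/81) = 245/81 ≈ 3.0247)
42 - 255*x = 42 - 255*245/81 = 42 - 20825/27 = -19691/27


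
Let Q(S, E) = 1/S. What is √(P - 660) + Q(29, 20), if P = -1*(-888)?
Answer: 1/29 + 2*√57 ≈ 15.134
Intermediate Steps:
P = 888
√(P - 660) + Q(29, 20) = √(888 - 660) + 1/29 = √228 + 1/29 = 2*√57 + 1/29 = 1/29 + 2*√57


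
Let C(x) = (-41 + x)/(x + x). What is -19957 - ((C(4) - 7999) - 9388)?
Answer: -20523/8 ≈ -2565.4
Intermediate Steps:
C(x) = (-41 + x)/(2*x) (C(x) = (-41 + x)/((2*x)) = (-41 + x)*(1/(2*x)) = (-41 + x)/(2*x))
-19957 - ((C(4) - 7999) - 9388) = -19957 - (((1/2)*(-41 + 4)/4 - 7999) - 9388) = -19957 - (((1/2)*(1/4)*(-37) - 7999) - 9388) = -19957 - ((-37/8 - 7999) - 9388) = -19957 - (-64029/8 - 9388) = -19957 - 1*(-139133/8) = -19957 + 139133/8 = -20523/8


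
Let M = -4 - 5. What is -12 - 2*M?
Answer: 6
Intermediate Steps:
M = -9
-12 - 2*M = -12 - 2*(-9) = -12 + 18 = 6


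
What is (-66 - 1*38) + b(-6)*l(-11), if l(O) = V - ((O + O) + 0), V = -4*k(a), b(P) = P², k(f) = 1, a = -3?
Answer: 544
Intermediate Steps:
V = -4 (V = -4*1 = -4)
l(O) = -4 - 2*O (l(O) = -4 - ((O + O) + 0) = -4 - (2*O + 0) = -4 - 2*O)
(-66 - 1*38) + b(-6)*l(-11) = (-66 - 1*38) + (-6)²*(-4 - 2*(-11)) = (-66 - 38) + 36*(-4 + 22) = -104 + 36*18 = -104 + 648 = 544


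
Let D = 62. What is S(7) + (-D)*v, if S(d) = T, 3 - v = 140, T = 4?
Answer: 8498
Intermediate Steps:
v = -137 (v = 3 - 1*140 = 3 - 140 = -137)
S(d) = 4
S(7) + (-D)*v = 4 - 1*62*(-137) = 4 - 62*(-137) = 4 + 8494 = 8498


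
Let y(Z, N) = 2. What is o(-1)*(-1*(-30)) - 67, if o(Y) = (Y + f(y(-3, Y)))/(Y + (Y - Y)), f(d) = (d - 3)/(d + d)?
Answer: -59/2 ≈ -29.500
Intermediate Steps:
f(d) = (-3 + d)/(2*d) (f(d) = (-3 + d)/((2*d)) = (-3 + d)*(1/(2*d)) = (-3 + d)/(2*d))
o(Y) = (-¼ + Y)/Y (o(Y) = (Y + (½)*(-3 + 2)/2)/(Y + (Y - Y)) = (Y + (½)*(½)*(-1))/(Y + 0) = (Y - ¼)/Y = (-¼ + Y)/Y)
o(-1)*(-1*(-30)) - 67 = ((-¼ - 1)/(-1))*(-1*(-30)) - 67 = -1*(-5/4)*30 - 67 = (5/4)*30 - 67 = 75/2 - 67 = -59/2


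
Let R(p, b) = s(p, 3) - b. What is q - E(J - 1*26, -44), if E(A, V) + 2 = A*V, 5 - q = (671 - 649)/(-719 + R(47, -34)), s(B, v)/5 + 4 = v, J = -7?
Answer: -498514/345 ≈ -1445.0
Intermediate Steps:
s(B, v) = -20 + 5*v
R(p, b) = -5 - b (R(p, b) = (-20 + 5*3) - b = (-20 + 15) - b = -5 - b)
q = 1736/345 (q = 5 - (671 - 649)/(-719 + (-5 - 1*(-34))) = 5 - 22/(-719 + (-5 + 34)) = 5 - 22/(-719 + 29) = 5 - 22/(-690) = 5 - 22*(-1)/690 = 5 - 1*(-11/345) = 5 + 11/345 = 1736/345 ≈ 5.0319)
E(A, V) = -2 + A*V
q - E(J - 1*26, -44) = 1736/345 - (-2 + (-7 - 1*26)*(-44)) = 1736/345 - (-2 + (-7 - 26)*(-44)) = 1736/345 - (-2 - 33*(-44)) = 1736/345 - (-2 + 1452) = 1736/345 - 1*1450 = 1736/345 - 1450 = -498514/345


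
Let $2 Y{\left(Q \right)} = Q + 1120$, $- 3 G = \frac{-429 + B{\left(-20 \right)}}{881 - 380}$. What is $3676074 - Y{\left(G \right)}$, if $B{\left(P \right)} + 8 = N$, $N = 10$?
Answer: $\frac{11048594657}{3006} \approx 3.6755 \cdot 10^{6}$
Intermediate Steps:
$B{\left(P \right)} = 2$ ($B{\left(P \right)} = -8 + 10 = 2$)
$G = \frac{427}{1503}$ ($G = - \frac{\left(-429 + 2\right) \frac{1}{881 - 380}}{3} = - \frac{\left(-427\right) \frac{1}{501}}{3} = \left(- \frac{1}{3}\right) \left(- \frac{427}{501}\right) = \frac{427}{1503} \approx 0.2841$)
$Y{\left(Q \right)} = 560 + \frac{Q}{2}$ ($Y{\left(Q \right)} = \frac{Q + 1120}{2} = \frac{1120 + Q}{2} = 560 + \frac{Q}{2}$)
$3676074 - Y{\left(G \right)} = 3676074 - \left(560 + \frac{1}{2} \cdot \frac{427}{1503}\right) = 3676074 - \left(560 + \frac{427}{3006}\right) = 3676074 - \frac{1683787}{3006} = \frac{11048594657}{3006}$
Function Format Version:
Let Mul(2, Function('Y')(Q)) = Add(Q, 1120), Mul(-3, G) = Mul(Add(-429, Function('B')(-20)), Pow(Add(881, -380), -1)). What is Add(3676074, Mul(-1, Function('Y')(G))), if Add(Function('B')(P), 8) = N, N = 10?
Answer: Rational(11048594657, 3006) ≈ 3.6755e+6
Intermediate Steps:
Function('B')(P) = 2 (Function('B')(P) = Add(-8, 10) = 2)
G = Rational(427, 1503) (G = Mul(Rational(-1, 3), Mul(Add(-429, 2), Pow(Add(881, -380), -1))) = Mul(Rational(-1, 3), Mul(-427, Pow(501, -1))) = Mul(Rational(-1, 3), Mul(-427, Rational(1, 501))) = Mul(Rational(-1, 3), Rational(-427, 501)) = Rational(427, 1503) ≈ 0.28410)
Function('Y')(Q) = Add(560, Mul(Rational(1, 2), Q)) (Function('Y')(Q) = Mul(Rational(1, 2), Add(Q, 1120)) = Mul(Rational(1, 2), Add(1120, Q)) = Add(560, Mul(Rational(1, 2), Q)))
Add(3676074, Mul(-1, Function('Y')(G))) = Add(3676074, Mul(-1, Add(560, Mul(Rational(1, 2), Rational(427, 1503))))) = Add(3676074, Mul(-1, Add(560, Rational(427, 3006)))) = Add(3676074, Mul(-1, Rational(1683787, 3006))) = Add(3676074, Rational(-1683787, 3006)) = Rational(11048594657, 3006)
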